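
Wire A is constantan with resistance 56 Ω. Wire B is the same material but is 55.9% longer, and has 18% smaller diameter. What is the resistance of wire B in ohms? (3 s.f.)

130 Ω

R ∝ L/d², so R_B/R_A = (1 + 55.9/100) × (1 − 18/100)⁻²
= 1.559 × 1.487 = 2.319
R_B = 2.319 × 56 = 130 Ω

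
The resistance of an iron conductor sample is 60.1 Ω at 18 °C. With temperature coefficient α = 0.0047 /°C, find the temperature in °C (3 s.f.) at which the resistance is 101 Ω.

163 °C

R = R₀(1 + α(T − T₀)) ⇒ T = T₀ + (R/R₀ − 1)/α
T = 18 + (101/60.1 − 1)/0.0047 = 18 + (0.6805)/0.0047 = 163 °C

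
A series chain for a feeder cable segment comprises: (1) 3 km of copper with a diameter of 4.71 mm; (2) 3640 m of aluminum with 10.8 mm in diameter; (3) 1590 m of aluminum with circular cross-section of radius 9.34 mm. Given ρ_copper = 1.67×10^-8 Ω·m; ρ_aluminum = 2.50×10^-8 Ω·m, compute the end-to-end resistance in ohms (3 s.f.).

Seg 1: A = π(d/2)² = π(2.3550e-03 m)² = 1.742e-05 m²
R_1 = (1.67×10^-8)(3000)/(1.742e-05) = 2.875 Ω
Seg 2: A = π(d/2)² = π(5.4000e-03 m)² = 9.161e-05 m²
R_2 = (2.50×10^-8)(3640)/(9.161e-05) = 0.9934 Ω
Seg 3: A = πr² = π(9.3400e-03 m)² = 2.741e-04 m²
R_3 = (2.50×10^-8)(1590)/(2.741e-04) = 0.145 Ω
R_total = R_1 + R_2 + R_3 = 4.01 Ω

4.01 Ω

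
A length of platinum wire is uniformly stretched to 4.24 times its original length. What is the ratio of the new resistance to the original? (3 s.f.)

Volume constant ⇒ A' = A/k with k = 4.24. R' = ρ(kL)/(A/k) = k²R.
Factor = 18.0

18.0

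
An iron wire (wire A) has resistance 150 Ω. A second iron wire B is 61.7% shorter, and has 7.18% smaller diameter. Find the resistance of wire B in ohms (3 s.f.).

R ∝ L/d², so R_B/R_A = (1 − 61.7/100) × (1 − 7.18/100)⁻²
= 0.383 × 1.161 = 0.4445
R_B = 0.4445 × 150 = 66.7 Ω

66.7 Ω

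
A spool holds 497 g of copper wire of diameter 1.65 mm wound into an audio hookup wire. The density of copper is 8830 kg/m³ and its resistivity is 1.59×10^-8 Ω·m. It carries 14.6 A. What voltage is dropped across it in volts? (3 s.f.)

2.86 V

A = π(d/2)² = π(8.2500e-04 m)² = 2.1382e-06 m²
L = m/(density·A) = 0.497/(8830×2.1382e-06) = 26.32 m
R = ρL/A = (1.59×10^-8)(26.32)/(2.1382e-06) = 0.1957 Ω
V = IR = 14.6 × 0.1957 = 2.86 V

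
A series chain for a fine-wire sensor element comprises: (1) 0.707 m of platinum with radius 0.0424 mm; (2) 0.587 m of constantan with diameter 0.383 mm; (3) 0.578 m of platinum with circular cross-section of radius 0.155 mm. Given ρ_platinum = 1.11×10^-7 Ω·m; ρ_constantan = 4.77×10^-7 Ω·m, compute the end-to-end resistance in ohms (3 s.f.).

Seg 1: A = πr² = π(4.2400e-05 m)² = 5.648e-09 m²
R_1 = (1.11×10^-7)(0.707)/(5.648e-09) = 13.9 Ω
Seg 2: A = π(d/2)² = π(1.9150e-04 m)² = 1.152e-07 m²
R_2 = (4.77×10^-7)(0.587)/(1.152e-07) = 2.43 Ω
Seg 3: A = πr² = π(1.5500e-04 m)² = 7.548e-08 m²
R_3 = (1.11×10^-7)(0.578)/(7.548e-08) = 0.85 Ω
R_total = R_1 + R_2 + R_3 = 17.2 Ω

17.2 Ω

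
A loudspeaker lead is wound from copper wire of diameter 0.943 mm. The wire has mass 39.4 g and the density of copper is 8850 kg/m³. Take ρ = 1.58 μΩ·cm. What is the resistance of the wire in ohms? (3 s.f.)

ρ = 1.58 μΩ·cm = 1.58×10^-8 Ω·m
A = π(d/2)² = π(4.7150e-04 m)² = 6.9841e-07 m²
L = m/(density·A) = 0.0394/(8850×6.9841e-07) = 6.374 m
R = ρL/A = (1.58×10^-8)(6.374)/(6.9841e-07) = 0.144 Ω

0.144 Ω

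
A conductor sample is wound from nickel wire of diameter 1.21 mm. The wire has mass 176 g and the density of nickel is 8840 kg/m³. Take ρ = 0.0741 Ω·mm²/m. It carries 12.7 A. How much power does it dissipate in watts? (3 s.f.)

180 W

ρ = 0.0741 Ω·mm²/m = 7.41×10^-8 Ω·m
A = π(d/2)² = π(6.0500e-04 m)² = 1.1499e-06 m²
L = m/(density·A) = 0.176/(8840×1.1499e-06) = 17.31 m
R = ρL/A = (7.41×10^-8)(17.31)/(1.1499e-06) = 1.116 Ω
P = I²R = (12.7)² × 1.116 = 180 W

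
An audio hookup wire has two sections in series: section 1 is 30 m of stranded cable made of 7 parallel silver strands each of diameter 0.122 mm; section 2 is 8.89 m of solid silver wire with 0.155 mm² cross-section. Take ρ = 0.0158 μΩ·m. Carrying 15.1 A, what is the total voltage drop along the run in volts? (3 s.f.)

ρ = 0.0158 μΩ·m = 1.58×10^-8 Ω·m
Section 1: A_strand = π(6.1000e-05)² = 1.169e-08 m²; R₁ = ρL/(N·A_s) = (1.58×10^-8)(30)/(7×1.169e-08) = 5.793 Ω
Section 2: A = 0.155 mm² = 1.550e-07 m²
R₂ = (1.58×10^-8)(8.89)/(1.550e-07) = 0.9062 Ω
R = R₁ + R₂ = 6.699 Ω
V = IR = 15.1 × 6.699 = 101 V

101 V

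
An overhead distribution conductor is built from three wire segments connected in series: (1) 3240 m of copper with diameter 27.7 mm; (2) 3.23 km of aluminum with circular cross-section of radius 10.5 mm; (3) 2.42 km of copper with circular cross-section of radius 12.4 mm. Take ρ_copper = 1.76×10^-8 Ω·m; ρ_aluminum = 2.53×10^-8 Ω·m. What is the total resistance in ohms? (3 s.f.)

0.419 Ω

Seg 1: A = π(d/2)² = π(1.3850e-02 m)² = 6.026e-04 m²
R_1 = (1.76×10^-8)(3240)/(6.026e-04) = 0.09463 Ω
Seg 2: A = πr² = π(1.0500e-02 m)² = 3.464e-04 m²
R_2 = (2.53×10^-8)(3230)/(3.464e-04) = 0.2359 Ω
Seg 3: A = πr² = π(1.2400e-02 m)² = 4.831e-04 m²
R_3 = (1.76×10^-8)(2420)/(4.831e-04) = 0.08817 Ω
R_total = R_1 + R_2 + R_3 = 0.419 Ω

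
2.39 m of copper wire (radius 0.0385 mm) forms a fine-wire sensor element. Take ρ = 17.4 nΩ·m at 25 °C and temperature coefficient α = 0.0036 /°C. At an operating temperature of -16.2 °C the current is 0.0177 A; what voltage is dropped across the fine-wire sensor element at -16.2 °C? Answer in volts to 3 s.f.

0.135 V

ρ = 17.4 nΩ·m = 1.74×10^-8 Ω·m
A = πr² = π(3.8500e-05 m)² = 4.657e-09 m²
R₍25₎ = ρL/A = (1.74×10^-8)(2.39)/(4.657e-09) = 8.931 Ω
R₍-16.2₎ = R₍25₎(1 + αΔT) = 8.931 × (1 + 0.0036×-41.2) = 7.606 Ω
V = IR = 0.0177 × 7.606 = 0.135 V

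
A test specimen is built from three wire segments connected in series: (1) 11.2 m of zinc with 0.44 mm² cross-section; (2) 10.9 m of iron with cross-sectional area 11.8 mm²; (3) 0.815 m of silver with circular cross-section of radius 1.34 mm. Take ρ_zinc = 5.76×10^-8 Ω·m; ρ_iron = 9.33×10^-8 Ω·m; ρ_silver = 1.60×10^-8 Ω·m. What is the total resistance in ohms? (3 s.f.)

Seg 1: A = 0.44 mm² = 4.400e-07 m²
R_1 = (5.76×10^-8)(11.2)/(4.400e-07) = 1.466 Ω
Seg 2: A = 11.8 mm² = 1.180e-05 m²
R_2 = (9.33×10^-8)(10.9)/(1.180e-05) = 0.08618 Ω
Seg 3: A = πr² = π(1.3400e-03 m)² = 5.641e-06 m²
R_3 = (1.60×10^-8)(0.815)/(5.641e-06) = 0.002312 Ω
R_total = R_1 + R_2 + R_3 = 1.55 Ω

1.55 Ω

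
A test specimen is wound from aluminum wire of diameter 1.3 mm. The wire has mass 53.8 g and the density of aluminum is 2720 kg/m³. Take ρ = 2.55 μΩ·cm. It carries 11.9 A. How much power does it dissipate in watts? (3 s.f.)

ρ = 2.55 μΩ·cm = 2.55×10^-8 Ω·m
A = π(d/2)² = π(6.5000e-04 m)² = 1.3273e-06 m²
L = m/(density·A) = 0.0538/(2720×1.3273e-06) = 14.9 m
R = ρL/A = (2.55×10^-8)(14.9)/(1.3273e-06) = 0.2863 Ω
P = I²R = (11.9)² × 0.2863 = 40.5 W

40.5 W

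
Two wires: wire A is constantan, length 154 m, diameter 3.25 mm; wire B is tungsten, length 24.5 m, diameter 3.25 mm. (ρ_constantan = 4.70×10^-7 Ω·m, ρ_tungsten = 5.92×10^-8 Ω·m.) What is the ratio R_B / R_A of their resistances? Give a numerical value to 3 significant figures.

R ∝ ρL/d², so R_B/R_A = (ρ_B/ρ_A) × (L_B/L_A)
= (5.92×10^-8/4.70×10^-7) × (24.5/154) = 0.0200

0.0200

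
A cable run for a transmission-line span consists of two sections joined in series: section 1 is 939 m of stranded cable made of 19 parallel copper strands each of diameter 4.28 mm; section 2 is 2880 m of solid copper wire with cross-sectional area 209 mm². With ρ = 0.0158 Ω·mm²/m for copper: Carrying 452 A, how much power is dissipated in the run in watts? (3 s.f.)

ρ = 0.0158 Ω·mm²/m = 1.58×10^-8 Ω·m
Section 1: A_strand = π(2.1400e-03)² = 1.439e-05 m²; R₁ = ρL/(N·A_s) = (1.58×10^-8)(939)/(19×1.439e-05) = 0.05427 Ω
Section 2: A = 209 mm² = 2.090e-04 m²
R₂ = (1.58×10^-8)(2880)/(2.090e-04) = 0.2177 Ω
R = R₁ + R₂ = 0.272 Ω
P = I²R = (452)² × 0.272 = 55600 W

55600 W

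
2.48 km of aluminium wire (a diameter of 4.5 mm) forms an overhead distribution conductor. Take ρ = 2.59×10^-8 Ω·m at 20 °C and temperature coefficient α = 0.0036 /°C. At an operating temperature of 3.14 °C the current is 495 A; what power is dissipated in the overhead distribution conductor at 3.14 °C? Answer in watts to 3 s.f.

9.30×10^5 W

A = π(d/2)² = π(2.2500e-03 m)² = 1.590e-05 m²
R₍20₎ = ρL/A = (2.59×10^-8)(2480)/(1.590e-05) = 4.039 Ω
R₍3.14₎ = R₍20₎(1 + αΔT) = 4.039 × (1 + 0.0036×-16.9) = 3.794 Ω
P = I²R = (495)² × 3.794 = 9.30×10^5 W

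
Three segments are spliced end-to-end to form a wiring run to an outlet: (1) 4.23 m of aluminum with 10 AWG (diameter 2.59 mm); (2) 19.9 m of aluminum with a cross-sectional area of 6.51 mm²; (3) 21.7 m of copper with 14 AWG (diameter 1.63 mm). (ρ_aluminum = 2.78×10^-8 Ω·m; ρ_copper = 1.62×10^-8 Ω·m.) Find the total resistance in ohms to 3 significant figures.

0.276 Ω

Seg 1: A = π(2.59/2 mm)² = π(1.2950e-03 m)² = 5.269e-06 m²
R_1 = (2.78×10^-8)(4.23)/(5.269e-06) = 0.02232 Ω
Seg 2: A = 6.51 mm² = 6.510e-06 m²
R_2 = (2.78×10^-8)(19.9)/(6.510e-06) = 0.08498 Ω
Seg 3: A = π(1.63/2 mm)² = π(8.1500e-04 m)² = 2.087e-06 m²
R_3 = (1.62×10^-8)(21.7)/(2.087e-06) = 0.1685 Ω
R_total = R_1 + R_2 + R_3 = 0.276 Ω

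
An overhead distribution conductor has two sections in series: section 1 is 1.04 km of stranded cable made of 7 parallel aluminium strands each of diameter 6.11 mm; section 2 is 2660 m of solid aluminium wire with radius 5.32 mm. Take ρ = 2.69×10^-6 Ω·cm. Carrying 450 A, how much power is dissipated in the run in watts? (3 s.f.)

ρ = 2.69×10^-6 Ω·cm = 2.69×10^-8 Ω·m
Section 1: A_strand = π(3.0550e-03)² = 2.932e-05 m²; R₁ = ρL/(N·A_s) = (2.69×10^-8)(1040)/(7×2.932e-05) = 0.1363 Ω
Section 2: A = πr² = π(5.3200e-03 m)² = 8.891e-05 m²
R₂ = (2.69×10^-8)(2660)/(8.891e-05) = 0.8047 Ω
R = R₁ + R₂ = 0.9411 Ω
P = I²R = (450)² × 0.9411 = 1.91×10^5 W

1.91×10^5 W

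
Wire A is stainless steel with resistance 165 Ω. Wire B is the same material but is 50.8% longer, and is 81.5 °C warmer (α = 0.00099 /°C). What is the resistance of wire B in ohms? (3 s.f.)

R ∝ ρL/d² with ρ ∝ (1+αΔT), so R_B/R_A = (1 + 50.8/100) × (1 + 0.00099×81.5)
= 1.508 × 1.081 = 1.63
R_B = 1.63 × 165 = 269 Ω

269 Ω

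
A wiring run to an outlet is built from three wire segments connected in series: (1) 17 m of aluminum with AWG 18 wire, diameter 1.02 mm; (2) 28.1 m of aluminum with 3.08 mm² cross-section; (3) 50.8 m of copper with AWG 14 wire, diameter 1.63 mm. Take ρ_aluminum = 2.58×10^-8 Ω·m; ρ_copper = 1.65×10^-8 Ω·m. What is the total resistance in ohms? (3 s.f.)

Seg 1: A = π(1.02/2 mm)² = π(5.1000e-04 m)² = 8.171e-07 m²
R_1 = (2.58×10^-8)(17)/(8.171e-07) = 0.5368 Ω
Seg 2: A = 3.08 mm² = 3.080e-06 m²
R_2 = (2.58×10^-8)(28.1)/(3.080e-06) = 0.2354 Ω
Seg 3: A = π(1.63/2 mm)² = π(8.1500e-04 m)² = 2.087e-06 m²
R_3 = (1.65×10^-8)(50.8)/(2.087e-06) = 0.4017 Ω
R_total = R_1 + R_2 + R_3 = 1.17 Ω

1.17 Ω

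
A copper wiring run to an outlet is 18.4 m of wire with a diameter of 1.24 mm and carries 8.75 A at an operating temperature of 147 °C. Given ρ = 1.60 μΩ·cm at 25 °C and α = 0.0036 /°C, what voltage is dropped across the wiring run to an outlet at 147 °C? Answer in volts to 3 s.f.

3.07 V

ρ = 1.60 μΩ·cm = 1.60×10^-8 Ω·m
A = π(d/2)² = π(6.2000e-04 m)² = 1.208e-06 m²
R₍25₎ = ρL/A = (1.60×10^-8)(18.4)/(1.208e-06) = 0.2438 Ω
R₍147₎ = R₍25₎(1 + αΔT) = 0.2438 × (1 + 0.0036×122) = 0.3509 Ω
V = IR = 8.75 × 0.3509 = 3.07 V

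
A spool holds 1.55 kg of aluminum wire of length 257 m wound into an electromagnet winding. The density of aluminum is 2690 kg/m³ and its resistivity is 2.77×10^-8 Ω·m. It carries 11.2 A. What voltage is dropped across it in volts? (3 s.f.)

35.6 V

A = m/(density·L) = 1.55/(2690×257) = 2.2421e-06 m²
R = ρL/A = (2.77×10^-8)(257)/(2.2421e-06) = 3.175 Ω
V = IR = 11.2 × 3.175 = 35.6 V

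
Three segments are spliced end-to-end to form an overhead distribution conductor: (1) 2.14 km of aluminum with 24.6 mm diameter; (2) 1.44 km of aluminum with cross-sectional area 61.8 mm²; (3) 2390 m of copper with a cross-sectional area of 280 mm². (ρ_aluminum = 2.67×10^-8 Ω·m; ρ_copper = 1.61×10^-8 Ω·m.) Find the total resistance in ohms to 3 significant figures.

0.880 Ω

Seg 1: A = π(d/2)² = π(1.2300e-02 m)² = 4.753e-04 m²
R_1 = (2.67×10^-8)(2140)/(4.753e-04) = 0.1202 Ω
Seg 2: A = 61.8 mm² = 6.180e-05 m²
R_2 = (2.67×10^-8)(1440)/(6.180e-05) = 0.6221 Ω
Seg 3: A = 280 mm² = 2.800e-04 m²
R_3 = (1.61×10^-8)(2390)/(2.800e-04) = 0.1374 Ω
R_total = R_1 + R_2 + R_3 = 0.880 Ω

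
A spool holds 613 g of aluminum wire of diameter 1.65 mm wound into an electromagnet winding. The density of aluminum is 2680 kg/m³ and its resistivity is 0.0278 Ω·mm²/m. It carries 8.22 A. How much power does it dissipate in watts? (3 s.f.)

ρ = 0.0278 Ω·mm²/m = 2.78×10^-8 Ω·m
A = π(d/2)² = π(8.2500e-04 m)² = 2.1382e-06 m²
L = m/(density·A) = 0.613/(2680×2.1382e-06) = 107 m
R = ρL/A = (2.78×10^-8)(107)/(2.1382e-06) = 1.391 Ω
P = I²R = (8.22)² × 1.391 = 94.0 W

94.0 W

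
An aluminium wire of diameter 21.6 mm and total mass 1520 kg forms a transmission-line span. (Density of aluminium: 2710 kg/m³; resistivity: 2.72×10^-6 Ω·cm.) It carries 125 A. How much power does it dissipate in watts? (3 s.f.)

1780 W

ρ = 2.72×10^-6 Ω·cm = 2.72×10^-8 Ω·m
A = π(d/2)² = π(1.0800e-02 m)² = 3.6644e-04 m²
L = m/(density·A) = 1520/(2710×3.6644e-04) = 1531 m
R = ρL/A = (2.72×10^-8)(1531)/(3.6644e-04) = 0.1136 Ω
P = I²R = (125)² × 0.1136 = 1780 W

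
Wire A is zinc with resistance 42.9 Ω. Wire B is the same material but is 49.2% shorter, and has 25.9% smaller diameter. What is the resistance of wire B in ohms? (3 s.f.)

R ∝ L/d², so R_B/R_A = (1 − 49.2/100) × (1 − 25.9/100)⁻²
= 0.508 × 1.821 = 0.9252
R_B = 0.9252 × 42.9 = 39.7 Ω

39.7 Ω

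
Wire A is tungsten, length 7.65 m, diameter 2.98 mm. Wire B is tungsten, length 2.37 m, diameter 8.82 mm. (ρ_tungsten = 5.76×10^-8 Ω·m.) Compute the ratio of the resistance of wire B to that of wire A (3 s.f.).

R ∝ ρL/d², so R_B/R_A = (L_B/L_A) × (d_A/d_B)²
= (2.37/7.65) × (2.98/8.82)² = 0.0354

0.0354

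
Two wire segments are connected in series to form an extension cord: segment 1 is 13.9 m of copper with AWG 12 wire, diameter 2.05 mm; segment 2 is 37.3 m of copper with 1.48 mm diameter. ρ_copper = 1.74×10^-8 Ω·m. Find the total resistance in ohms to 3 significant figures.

0.451 Ω

Segment 1: A = π(2.05/2 mm)² = π(1.0250e-03 m)² = 3.301e-06 m²
R₁ = ρL/A = (1.74×10^-8)(13.9)/(3.301e-06) = 0.07328 Ω
Segment 2: A = π(d/2)² = π(7.4000e-04 m)² = 1.720e-06 m²
R₂ = (1.74×10^-8)(37.3)/(1.720e-06) = 0.3773 Ω
R = R₁ + R₂ = 0.451 Ω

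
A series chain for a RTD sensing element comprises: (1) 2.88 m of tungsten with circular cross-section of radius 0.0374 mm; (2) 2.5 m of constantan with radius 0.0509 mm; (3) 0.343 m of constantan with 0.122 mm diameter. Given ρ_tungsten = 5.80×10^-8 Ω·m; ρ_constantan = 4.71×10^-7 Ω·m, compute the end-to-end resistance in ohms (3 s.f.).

Seg 1: A = πr² = π(3.7400e-05 m)² = 4.394e-09 m²
R_1 = (5.80×10^-8)(2.88)/(4.394e-09) = 38.01 Ω
Seg 2: A = πr² = π(5.0900e-05 m)² = 8.139e-09 m²
R_2 = (4.71×10^-7)(2.5)/(8.139e-09) = 144.7 Ω
Seg 3: A = π(d/2)² = π(6.1000e-05 m)² = 1.169e-08 m²
R_3 = (4.71×10^-7)(0.343)/(1.169e-08) = 13.82 Ω
R_total = R_1 + R_2 + R_3 = 197 Ω

197 Ω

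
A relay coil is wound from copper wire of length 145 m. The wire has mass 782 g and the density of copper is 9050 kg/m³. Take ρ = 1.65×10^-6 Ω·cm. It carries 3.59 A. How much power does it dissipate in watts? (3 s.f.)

51.7 W

ρ = 1.65×10^-6 Ω·cm = 1.65×10^-8 Ω·m
A = m/(density·L) = 0.782/(9050×145) = 5.9592e-07 m²
R = ρL/A = (1.65×10^-8)(145)/(5.9592e-07) = 4.015 Ω
P = I²R = (3.59)² × 4.015 = 51.7 W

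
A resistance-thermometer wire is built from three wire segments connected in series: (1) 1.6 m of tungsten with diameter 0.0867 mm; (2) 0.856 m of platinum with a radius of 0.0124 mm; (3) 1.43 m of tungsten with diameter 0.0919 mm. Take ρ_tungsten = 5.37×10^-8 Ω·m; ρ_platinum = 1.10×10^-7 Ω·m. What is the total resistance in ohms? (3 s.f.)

221 Ω

Seg 1: A = π(d/2)² = π(4.3350e-05 m)² = 5.904e-09 m²
R_1 = (5.37×10^-8)(1.6)/(5.904e-09) = 14.55 Ω
Seg 2: A = πr² = π(1.2400e-05 m)² = 4.831e-10 m²
R_2 = (1.10×10^-7)(0.856)/(4.831e-10) = 194.9 Ω
Seg 3: A = π(d/2)² = π(4.5950e-05 m)² = 6.633e-09 m²
R_3 = (5.37×10^-8)(1.43)/(6.633e-09) = 11.58 Ω
R_total = R_1 + R_2 + R_3 = 221 Ω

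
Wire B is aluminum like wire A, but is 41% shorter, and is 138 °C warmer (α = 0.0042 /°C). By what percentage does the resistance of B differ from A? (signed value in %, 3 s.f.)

-6.80%

R ∝ ρL/d² with ρ ∝ (1+αΔT), so R_B/R_A = (1 − 41/100) × (1 + 0.0042×138)
= 0.59 × 1.58 = 0.932
(R_B − R_A)/R_A = 0.932 − 1 = -6.80%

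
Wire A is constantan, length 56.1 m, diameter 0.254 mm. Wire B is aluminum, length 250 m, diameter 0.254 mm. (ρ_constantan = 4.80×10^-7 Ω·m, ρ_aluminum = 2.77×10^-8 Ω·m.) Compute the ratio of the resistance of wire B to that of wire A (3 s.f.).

0.257

R ∝ ρL/d², so R_B/R_A = (ρ_B/ρ_A) × (L_B/L_A)
= (2.77×10^-8/4.80×10^-7) × (250/56.1) = 0.257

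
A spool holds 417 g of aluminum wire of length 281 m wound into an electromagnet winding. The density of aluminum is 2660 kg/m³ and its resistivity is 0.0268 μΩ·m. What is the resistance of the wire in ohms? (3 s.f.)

13.5 Ω

ρ = 0.0268 μΩ·m = 2.68×10^-8 Ω·m
A = m/(density·L) = 0.417/(2660×281) = 5.5789e-07 m²
R = ρL/A = (2.68×10^-8)(281)/(5.5789e-07) = 13.5 Ω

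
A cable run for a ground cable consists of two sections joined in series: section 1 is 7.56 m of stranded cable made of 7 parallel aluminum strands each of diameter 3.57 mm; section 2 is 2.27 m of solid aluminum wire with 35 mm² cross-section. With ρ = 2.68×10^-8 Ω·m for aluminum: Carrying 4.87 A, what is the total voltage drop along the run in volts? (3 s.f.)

0.0225 V

Section 1: A_strand = π(1.7850e-03)² = 1.001e-05 m²; R₁ = ρL/(N·A_s) = (2.68×10^-8)(7.56)/(7×1.001e-05) = 0.002892 Ω
Section 2: A = 35 mm² = 3.500e-05 m²
R₂ = (2.68×10^-8)(2.27)/(3.500e-05) = 0.001738 Ω
R = R₁ + R₂ = 0.00463 Ω
V = IR = 4.87 × 0.00463 = 0.0225 V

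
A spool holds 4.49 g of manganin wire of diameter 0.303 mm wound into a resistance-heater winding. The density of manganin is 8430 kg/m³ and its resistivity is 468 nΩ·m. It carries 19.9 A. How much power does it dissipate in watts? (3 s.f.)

19000 W

ρ = 468 nΩ·m = 4.68×10^-7 Ω·m
A = π(d/2)² = π(1.5150e-04 m)² = 7.2107e-08 m²
L = m/(density·A) = 0.00449/(8430×7.2107e-08) = 7.387 m
R = ρL/A = (4.68×10^-7)(7.387)/(7.2107e-08) = 47.94 Ω
P = I²R = (19.9)² × 47.94 = 19000 W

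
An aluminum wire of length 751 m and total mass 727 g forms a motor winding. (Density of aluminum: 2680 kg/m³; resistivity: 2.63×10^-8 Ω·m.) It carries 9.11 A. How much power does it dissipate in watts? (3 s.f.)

4540 W

A = m/(density·L) = 0.727/(2680×751) = 3.6121e-07 m²
R = ρL/A = (2.63×10^-8)(751)/(3.6121e-07) = 54.68 Ω
P = I²R = (9.11)² × 54.68 = 4540 W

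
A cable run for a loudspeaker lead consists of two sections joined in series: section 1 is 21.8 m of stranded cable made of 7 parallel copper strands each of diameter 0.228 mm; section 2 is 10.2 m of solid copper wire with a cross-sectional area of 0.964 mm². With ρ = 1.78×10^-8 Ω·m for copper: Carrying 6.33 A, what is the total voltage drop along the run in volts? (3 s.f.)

Section 1: A_strand = π(1.1400e-04)² = 4.083e-08 m²; R₁ = ρL/(N·A_s) = (1.78×10^-8)(21.8)/(7×4.083e-08) = 1.358 Ω
Section 2: A = 0.964 mm² = 9.640e-07 m²
R₂ = (1.78×10^-8)(10.2)/(9.640e-07) = 0.1883 Ω
R = R₁ + R₂ = 1.546 Ω
V = IR = 6.33 × 1.546 = 9.79 V

9.79 V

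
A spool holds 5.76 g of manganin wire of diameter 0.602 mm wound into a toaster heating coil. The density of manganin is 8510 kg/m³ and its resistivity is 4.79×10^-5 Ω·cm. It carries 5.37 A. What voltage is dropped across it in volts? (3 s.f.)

ρ = 4.79×10^-5 Ω·cm = 4.79×10^-7 Ω·m
A = π(d/2)² = π(3.0100e-04 m)² = 2.8463e-07 m²
L = m/(density·A) = 0.00576/(8510×2.8463e-07) = 2.378 m
R = ρL/A = (4.79×10^-7)(2.378)/(2.8463e-07) = 4.002 Ω
V = IR = 5.37 × 4.002 = 21.5 V

21.5 V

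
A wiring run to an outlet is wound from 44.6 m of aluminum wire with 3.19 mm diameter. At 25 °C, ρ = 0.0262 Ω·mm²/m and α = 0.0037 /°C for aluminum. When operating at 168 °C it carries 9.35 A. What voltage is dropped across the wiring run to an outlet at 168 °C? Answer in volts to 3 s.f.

ρ = 0.0262 Ω·mm²/m = 2.62×10^-8 Ω·m
A = π(d/2)² = π(1.5950e-03 m)² = 7.992e-06 m²
R₍25₎ = ρL/A = (2.62×10^-8)(44.6)/(7.992e-06) = 0.1462 Ω
R₍168₎ = R₍25₎(1 + αΔT) = 0.1462 × (1 + 0.0037×143) = 0.2236 Ω
V = IR = 9.35 × 0.2236 = 2.09 V

2.09 V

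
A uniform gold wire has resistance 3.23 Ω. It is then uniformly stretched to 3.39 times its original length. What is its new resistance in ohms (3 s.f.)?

37.1 Ω

Volume constant ⇒ A' = A/k with k = 3.39. R' = ρ(kL)/(A/k) = k²R.
R' = 11.49 × 3.23 = 37.1 Ω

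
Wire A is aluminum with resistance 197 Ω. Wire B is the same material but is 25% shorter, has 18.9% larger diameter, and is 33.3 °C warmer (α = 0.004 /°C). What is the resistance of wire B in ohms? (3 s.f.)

R ∝ ρL/d² with ρ ∝ (1+αΔT), so R_B/R_A = (1 − 25/100) × (1 + 18.9/100)⁻² × (1 + 0.004×33.3)
= 0.75 × 0.7074 × 1.133 = 0.6012
R_B = 0.6012 × 197 = 118 Ω

118 Ω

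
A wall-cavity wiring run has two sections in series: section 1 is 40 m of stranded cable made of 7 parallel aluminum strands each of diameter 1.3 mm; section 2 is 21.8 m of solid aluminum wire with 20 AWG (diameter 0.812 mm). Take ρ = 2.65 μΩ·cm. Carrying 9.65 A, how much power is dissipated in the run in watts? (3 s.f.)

ρ = 2.65 μΩ·cm = 2.65×10^-8 Ω·m
Section 1: A_strand = π(6.5000e-04)² = 1.327e-06 m²; R₁ = ρL/(N·A_s) = (2.65×10^-8)(40)/(7×1.327e-06) = 0.1141 Ω
Section 2: A = π(0.812/2 mm)² = π(4.0600e-04 m)² = 5.178e-07 m²
R₂ = (2.65×10^-8)(21.8)/(5.178e-07) = 1.116 Ω
R = R₁ + R₂ = 1.23 Ω
P = I²R = (9.65)² × 1.23 = 115 W

115 W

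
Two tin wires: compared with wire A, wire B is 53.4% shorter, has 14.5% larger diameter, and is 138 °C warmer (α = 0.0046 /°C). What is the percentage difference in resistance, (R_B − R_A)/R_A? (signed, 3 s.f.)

-41.9%

R ∝ ρL/d² with ρ ∝ (1+αΔT), so R_B/R_A = (1 − 53.4/100) × (1 + 14.5/100)⁻² × (1 + 0.0046×138)
= 0.466 × 0.7628 × 1.635 = 0.5811
(R_B − R_A)/R_A = 0.5811 − 1 = -41.9%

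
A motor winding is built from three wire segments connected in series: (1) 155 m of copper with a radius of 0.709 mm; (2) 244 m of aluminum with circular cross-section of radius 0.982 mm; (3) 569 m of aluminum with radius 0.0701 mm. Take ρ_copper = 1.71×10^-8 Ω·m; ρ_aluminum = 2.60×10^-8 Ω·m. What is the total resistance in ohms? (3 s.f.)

Seg 1: A = πr² = π(7.0900e-04 m)² = 1.579e-06 m²
R_1 = (1.71×10^-8)(155)/(1.579e-06) = 1.678 Ω
Seg 2: A = πr² = π(9.8200e-04 m)² = 3.030e-06 m²
R_2 = (2.60×10^-8)(244)/(3.030e-06) = 2.094 Ω
Seg 3: A = πr² = π(7.0100e-05 m)² = 1.544e-08 m²
R_3 = (2.60×10^-8)(569)/(1.544e-08) = 958.3 Ω
R_total = R_1 + R_2 + R_3 = 962 Ω

962 Ω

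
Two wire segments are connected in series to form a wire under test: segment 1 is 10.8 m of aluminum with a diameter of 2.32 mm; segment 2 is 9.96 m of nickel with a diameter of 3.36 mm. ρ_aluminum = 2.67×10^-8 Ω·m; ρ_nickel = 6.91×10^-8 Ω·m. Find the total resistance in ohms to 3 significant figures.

0.146 Ω

Segment 1: A = π(d/2)² = π(1.1600e-03 m)² = 4.227e-06 m²
R₁ = ρL/A = (2.67×10^-8)(10.8)/(4.227e-06) = 0.06821 Ω
Segment 2: A = π(d/2)² = π(1.6800e-03 m)² = 8.867e-06 m²
R₂ = (6.91×10^-8)(9.96)/(8.867e-06) = 0.07762 Ω
R = R₁ + R₂ = 0.146 Ω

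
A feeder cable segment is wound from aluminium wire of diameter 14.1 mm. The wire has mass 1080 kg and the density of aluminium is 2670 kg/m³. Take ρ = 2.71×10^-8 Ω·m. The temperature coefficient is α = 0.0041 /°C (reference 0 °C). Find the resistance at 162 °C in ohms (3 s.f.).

A = π(d/2)² = π(7.0500e-03 m)² = 1.5615e-04 m²
L = m/(density·A) = 1080/(2670×1.5615e-04) = 2591 m
R = ρL/A = (2.71×10^-8)(2591)/(1.5615e-04) = 0.4496 Ω
R(162 °C) = 0.4496 × (1 + 0.0041×162) = 0.748 Ω

0.748 Ω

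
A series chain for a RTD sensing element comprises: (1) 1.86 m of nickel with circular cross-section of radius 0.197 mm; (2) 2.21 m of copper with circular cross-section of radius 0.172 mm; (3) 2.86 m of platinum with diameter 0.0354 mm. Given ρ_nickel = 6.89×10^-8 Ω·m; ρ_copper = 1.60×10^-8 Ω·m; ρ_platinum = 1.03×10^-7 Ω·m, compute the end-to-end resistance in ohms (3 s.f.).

Seg 1: A = πr² = π(1.9700e-04 m)² = 1.219e-07 m²
R_1 = (6.89×10^-8)(1.86)/(1.219e-07) = 1.051 Ω
Seg 2: A = πr² = π(1.7200e-04 m)² = 9.294e-08 m²
R_2 = (1.60×10^-8)(2.21)/(9.294e-08) = 0.3805 Ω
Seg 3: A = π(d/2)² = π(1.7700e-05 m)² = 9.842e-10 m²
R_3 = (1.03×10^-7)(2.86)/(9.842e-10) = 299.3 Ω
R_total = R_1 + R_2 + R_3 = 301 Ω

301 Ω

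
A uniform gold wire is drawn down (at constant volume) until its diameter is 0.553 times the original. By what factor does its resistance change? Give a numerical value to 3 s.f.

Volume constant ⇒ L' = L/r² with r = 0.553. R' = ρL'/A' = ρ(L/r²)/(πr²d₀²/4) = R/r⁴.
Factor = 10.7

10.7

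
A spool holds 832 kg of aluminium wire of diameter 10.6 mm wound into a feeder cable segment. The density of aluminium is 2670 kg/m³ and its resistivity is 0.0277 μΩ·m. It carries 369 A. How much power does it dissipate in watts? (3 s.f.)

1.51×10^5 W

ρ = 0.0277 μΩ·m = 2.77×10^-8 Ω·m
A = π(d/2)² = π(5.3000e-03 m)² = 8.8247e-05 m²
L = m/(density·A) = 832/(2670×8.8247e-05) = 3531 m
R = ρL/A = (2.77×10^-8)(3531)/(8.8247e-05) = 1.108 Ω
P = I²R = (369)² × 1.108 = 1.51×10^5 W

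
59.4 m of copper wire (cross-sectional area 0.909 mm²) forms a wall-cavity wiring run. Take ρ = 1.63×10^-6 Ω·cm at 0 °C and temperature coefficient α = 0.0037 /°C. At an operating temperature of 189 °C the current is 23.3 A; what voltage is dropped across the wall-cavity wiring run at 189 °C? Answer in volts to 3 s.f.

ρ = 1.63×10^-6 Ω·cm = 1.63×10^-8 Ω·m
A = 0.909 mm² = 9.090e-07 m²
R₍0₎ = ρL/A = (1.63×10^-8)(59.4)/(9.090e-07) = 1.065 Ω
R₍189₎ = R₍0₎(1 + αΔT) = 1.065 × (1 + 0.0037×189) = 1.81 Ω
V = IR = 23.3 × 1.81 = 42.2 V

42.2 V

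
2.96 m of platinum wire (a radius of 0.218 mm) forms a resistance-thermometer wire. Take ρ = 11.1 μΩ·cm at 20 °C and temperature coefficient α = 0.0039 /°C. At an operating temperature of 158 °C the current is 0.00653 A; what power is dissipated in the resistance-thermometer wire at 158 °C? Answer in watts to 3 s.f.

1.44×10^-4 W

ρ = 11.1 μΩ·cm = 1.11×10^-7 Ω·m
A = πr² = π(2.1800e-04 m)² = 1.493e-07 m²
R₍20₎ = ρL/A = (1.11×10^-7)(2.96)/(1.493e-07) = 2.201 Ω
R₍158₎ = R₍20₎(1 + αΔT) = 2.201 × (1 + 0.0039×138) = 3.385 Ω
P = I²R = (0.00653)² × 3.385 = 1.44×10^-4 W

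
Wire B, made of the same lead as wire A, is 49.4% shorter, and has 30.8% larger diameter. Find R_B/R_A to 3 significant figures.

R ∝ L/d², so R_B/R_A = (1 − 49.4/100) × (1 + 30.8/100)⁻²
= 0.506 × 0.5845 = 0.296

0.296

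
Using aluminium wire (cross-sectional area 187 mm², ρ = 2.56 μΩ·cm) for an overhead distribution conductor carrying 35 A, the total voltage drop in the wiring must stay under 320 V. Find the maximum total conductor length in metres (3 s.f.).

66800 m

ρ = 2.56 μΩ·cm = 2.56×10^-8 Ω·m
A = 187 mm² = 1.870e-04 m²
L_max = V_max·A/(1·ρI) = (320)(1.870e-04)/(2.56×10^-8×35) = 66800 m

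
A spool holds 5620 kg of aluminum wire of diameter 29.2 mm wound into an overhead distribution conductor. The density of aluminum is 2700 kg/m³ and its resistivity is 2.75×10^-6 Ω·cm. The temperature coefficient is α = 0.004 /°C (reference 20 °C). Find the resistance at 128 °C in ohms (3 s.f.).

0.183 Ω

ρ = 2.75×10^-6 Ω·cm = 2.75×10^-8 Ω·m
A = π(d/2)² = π(1.4600e-02 m)² = 6.6966e-04 m²
L = m/(density·A) = 5620/(2700×6.6966e-04) = 3108 m
R = ρL/A = (2.75×10^-8)(3108)/(6.6966e-04) = 0.1276 Ω
R(128 °C) = 0.1276 × (1 + 0.004×108) = 0.183 Ω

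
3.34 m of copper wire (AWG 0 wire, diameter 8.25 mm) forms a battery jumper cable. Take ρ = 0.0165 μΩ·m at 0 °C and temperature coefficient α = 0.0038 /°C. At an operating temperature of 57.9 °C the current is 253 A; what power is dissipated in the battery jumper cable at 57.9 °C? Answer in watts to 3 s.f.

ρ = 0.0165 μΩ·m = 1.65×10^-8 Ω·m
A = π(8.25/2 mm)² = π(4.1250e-03 m)² = 5.346e-05 m²
R₍0₎ = ρL/A = (1.65×10^-8)(3.34)/(5.346e-05) = 0.001031 Ω
R₍57.9₎ = R₍0₎(1 + αΔT) = 0.001031 × (1 + 0.0038×57.9) = 0.001258 Ω
P = I²R = (253)² × 0.001258 = 80.5 W

80.5 W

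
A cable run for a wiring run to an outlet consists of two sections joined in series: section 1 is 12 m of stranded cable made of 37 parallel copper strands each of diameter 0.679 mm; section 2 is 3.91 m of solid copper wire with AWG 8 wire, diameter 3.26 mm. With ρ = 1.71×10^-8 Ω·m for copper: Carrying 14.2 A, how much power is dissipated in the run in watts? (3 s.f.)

4.70 W

Section 1: A_strand = π(3.3950e-04)² = 3.621e-07 m²; R₁ = ρL/(N·A_s) = (1.71×10^-8)(12)/(37×3.621e-07) = 0.01532 Ω
Section 2: A = π(3.26/2 mm)² = π(1.6300e-03 m)² = 8.347e-06 m²
R₂ = (1.71×10^-8)(3.91)/(8.347e-06) = 0.00801 Ω
R = R₁ + R₂ = 0.02333 Ω
P = I²R = (14.2)² × 0.02333 = 4.70 W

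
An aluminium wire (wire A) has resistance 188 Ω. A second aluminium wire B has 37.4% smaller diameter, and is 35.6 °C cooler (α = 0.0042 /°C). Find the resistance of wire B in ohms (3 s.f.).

R ∝ ρL/d² with ρ ∝ (1+αΔT), so R_B/R_A = (1 − 37.4/100)⁻² × (1 − 0.0042×35.6)
= 2.552 × 0.8505 = 2.17
R_B = 2.17 × 188 = 408 Ω

408 Ω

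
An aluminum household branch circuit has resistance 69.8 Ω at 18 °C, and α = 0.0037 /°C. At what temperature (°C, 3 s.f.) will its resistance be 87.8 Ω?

87.7 °C

R = R₀(1 + α(T − T₀)) ⇒ T = T₀ + (R/R₀ − 1)/α
T = 18 + (87.8/69.8 − 1)/0.0037 = 18 + (0.2579)/0.0037 = 87.7 °C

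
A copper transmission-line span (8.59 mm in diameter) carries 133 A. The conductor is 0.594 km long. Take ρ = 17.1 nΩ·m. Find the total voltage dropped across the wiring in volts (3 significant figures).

23.3 V

ρ = 17.1 nΩ·m = 1.71×10^-8 Ω·m
A = π(d/2)² = π(4.2950e-03 m)² = 5.795e-05 m²
R = ρL/A = (1.71×10^-8)(594)/(5.795e-05) = 0.1753 Ω
V = IR = 133 × 0.1753 = 23.3 V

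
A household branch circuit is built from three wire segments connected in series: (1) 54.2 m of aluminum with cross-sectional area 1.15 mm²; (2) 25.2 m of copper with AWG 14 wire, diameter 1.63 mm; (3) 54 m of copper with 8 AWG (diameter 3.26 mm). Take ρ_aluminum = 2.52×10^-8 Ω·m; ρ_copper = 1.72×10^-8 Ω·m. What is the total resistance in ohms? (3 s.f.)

1.51 Ω

Seg 1: A = 1.15 mm² = 1.150e-06 m²
R_1 = (2.52×10^-8)(54.2)/(1.150e-06) = 1.188 Ω
Seg 2: A = π(1.63/2 mm)² = π(8.1500e-04 m)² = 2.087e-06 m²
R_2 = (1.72×10^-8)(25.2)/(2.087e-06) = 0.2077 Ω
Seg 3: A = π(3.26/2 mm)² = π(1.6300e-03 m)² = 8.347e-06 m²
R_3 = (1.72×10^-8)(54)/(8.347e-06) = 0.1113 Ω
R_total = R_1 + R_2 + R_3 = 1.51 Ω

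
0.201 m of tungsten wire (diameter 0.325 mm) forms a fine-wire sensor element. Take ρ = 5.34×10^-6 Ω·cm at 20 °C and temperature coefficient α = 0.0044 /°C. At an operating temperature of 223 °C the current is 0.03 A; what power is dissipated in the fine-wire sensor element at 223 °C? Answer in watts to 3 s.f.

ρ = 5.34×10^-6 Ω·cm = 5.34×10^-8 Ω·m
A = π(d/2)² = π(1.6250e-04 m)² = 8.296e-08 m²
R₍20₎ = ρL/A = (5.34×10^-8)(0.201)/(8.296e-08) = 0.1294 Ω
R₍223₎ = R₍20₎(1 + αΔT) = 0.1294 × (1 + 0.0044×203) = 0.2449 Ω
P = I²R = (0.03)² × 0.2449 = 2.20×10^-4 W

2.20×10^-4 W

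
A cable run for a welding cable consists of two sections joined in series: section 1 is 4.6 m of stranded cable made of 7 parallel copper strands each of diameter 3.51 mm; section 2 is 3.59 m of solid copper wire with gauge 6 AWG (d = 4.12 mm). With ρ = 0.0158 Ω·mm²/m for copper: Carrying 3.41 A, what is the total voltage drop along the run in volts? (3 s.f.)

0.0182 V

ρ = 0.0158 Ω·mm²/m = 1.58×10^-8 Ω·m
Section 1: A_strand = π(1.7550e-03)² = 9.676e-06 m²; R₁ = ρL/(N·A_s) = (1.58×10^-8)(4.6)/(7×9.676e-06) = 0.001073 Ω
Section 2: A = π(4.12/2 mm)² = π(2.0600e-03 m)² = 1.333e-05 m²
R₂ = (1.58×10^-8)(3.59)/(1.333e-05) = 0.004255 Ω
R = R₁ + R₂ = 0.005328 Ω
V = IR = 3.41 × 0.005328 = 0.0182 V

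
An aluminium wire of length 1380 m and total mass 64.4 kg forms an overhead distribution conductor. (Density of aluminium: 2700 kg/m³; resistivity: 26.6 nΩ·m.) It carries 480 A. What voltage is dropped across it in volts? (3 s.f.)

ρ = 26.6 nΩ·m = 2.66×10^-8 Ω·m
A = m/(density·L) = 64.4/(2700×1380) = 1.7284e-05 m²
R = ρL/A = (2.66×10^-8)(1380)/(1.7284e-05) = 2.124 Ω
V = IR = 480 × 2.124 = 1020 V

1020 V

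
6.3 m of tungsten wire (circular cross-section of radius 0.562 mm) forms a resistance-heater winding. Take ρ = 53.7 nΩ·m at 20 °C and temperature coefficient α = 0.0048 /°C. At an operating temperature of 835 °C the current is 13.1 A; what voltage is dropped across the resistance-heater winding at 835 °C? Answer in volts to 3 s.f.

21.9 V

ρ = 53.7 nΩ·m = 5.37×10^-8 Ω·m
A = πr² = π(5.6200e-04 m)² = 9.923e-07 m²
R₍20₎ = ρL/A = (5.37×10^-8)(6.3)/(9.923e-07) = 0.341 Ω
R₍835₎ = R₍20₎(1 + αΔT) = 0.341 × (1 + 0.0048×815) = 1.675 Ω
V = IR = 13.1 × 1.675 = 21.9 V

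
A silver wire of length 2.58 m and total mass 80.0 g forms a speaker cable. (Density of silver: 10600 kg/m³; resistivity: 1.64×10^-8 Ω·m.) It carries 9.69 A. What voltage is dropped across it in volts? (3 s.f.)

0.140 V

A = m/(density·L) = 0.08/(10600×2.58) = 2.9253e-06 m²
R = ρL/A = (1.64×10^-8)(2.58)/(2.9253e-06) = 0.01446 Ω
V = IR = 9.69 × 0.01446 = 0.140 V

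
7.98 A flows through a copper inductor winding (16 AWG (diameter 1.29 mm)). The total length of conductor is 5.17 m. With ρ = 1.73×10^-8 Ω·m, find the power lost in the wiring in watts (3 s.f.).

A = π(1.29/2 mm)² = π(6.4500e-04 m)² = 1.307e-06 m²
R = ρL/A = (1.73×10^-8)(5.17)/(1.307e-06) = 0.06843 Ω
P = I²R = (7.98)² × 0.06843 = 4.36 W

4.36 W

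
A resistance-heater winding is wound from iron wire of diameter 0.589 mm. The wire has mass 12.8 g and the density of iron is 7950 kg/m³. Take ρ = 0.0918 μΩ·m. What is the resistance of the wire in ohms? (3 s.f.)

1.99 Ω

ρ = 0.0918 μΩ·m = 9.18×10^-8 Ω·m
A = π(d/2)² = π(2.9450e-04 m)² = 2.7247e-07 m²
L = m/(density·A) = 0.0128/(7950×2.7247e-07) = 5.909 m
R = ρL/A = (9.18×10^-8)(5.909)/(2.7247e-07) = 1.99 Ω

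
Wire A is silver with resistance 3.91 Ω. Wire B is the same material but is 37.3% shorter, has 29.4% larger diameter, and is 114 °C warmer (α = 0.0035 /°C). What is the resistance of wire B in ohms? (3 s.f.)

R ∝ ρL/d² with ρ ∝ (1+αΔT), so R_B/R_A = (1 − 37.3/100) × (1 + 29.4/100)⁻² × (1 + 0.0035×114)
= 0.627 × 0.5972 × 1.399 = 0.5239
R_B = 0.5239 × 3.91 = 2.05 Ω

2.05 Ω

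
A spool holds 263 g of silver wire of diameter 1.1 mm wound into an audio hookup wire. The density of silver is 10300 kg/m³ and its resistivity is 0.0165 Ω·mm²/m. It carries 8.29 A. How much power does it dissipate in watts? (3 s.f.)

32.1 W

ρ = 0.0165 Ω·mm²/m = 1.65×10^-8 Ω·m
A = π(d/2)² = π(5.5000e-04 m)² = 9.5033e-07 m²
L = m/(density·A) = 0.263/(10300×9.5033e-07) = 26.87 m
R = ρL/A = (1.65×10^-8)(26.87)/(9.5033e-07) = 0.4665 Ω
P = I²R = (8.29)² × 0.4665 = 32.1 W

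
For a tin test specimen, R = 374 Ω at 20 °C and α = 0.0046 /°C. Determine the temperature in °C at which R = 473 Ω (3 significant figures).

R = R₀(1 + α(T − T₀)) ⇒ T = T₀ + (R/R₀ − 1)/α
T = 20 + (473/374 − 1)/0.0046 = 20 + (0.2647)/0.0046 = 77.5 °C

77.5 °C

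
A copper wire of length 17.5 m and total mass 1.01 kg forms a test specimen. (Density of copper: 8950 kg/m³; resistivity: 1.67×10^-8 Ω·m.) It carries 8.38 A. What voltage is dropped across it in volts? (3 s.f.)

0.380 V

A = m/(density·L) = 1.01/(8950×17.5) = 6.4485e-06 m²
R = ρL/A = (1.67×10^-8)(17.5)/(6.4485e-06) = 0.04532 Ω
V = IR = 8.38 × 0.04532 = 0.380 V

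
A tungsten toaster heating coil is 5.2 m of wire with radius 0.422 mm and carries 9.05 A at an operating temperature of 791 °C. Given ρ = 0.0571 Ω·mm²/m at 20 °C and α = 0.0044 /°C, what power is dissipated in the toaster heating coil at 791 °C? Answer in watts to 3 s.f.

191 W

ρ = 0.0571 Ω·mm²/m = 5.71×10^-8 Ω·m
A = πr² = π(4.2200e-04 m)² = 5.595e-07 m²
R₍20₎ = ρL/A = (5.71×10^-8)(5.2)/(5.595e-07) = 0.5307 Ω
R₍791₎ = R₍20₎(1 + αΔT) = 0.5307 × (1 + 0.0044×771) = 2.331 Ω
P = I²R = (9.05)² × 2.331 = 191 W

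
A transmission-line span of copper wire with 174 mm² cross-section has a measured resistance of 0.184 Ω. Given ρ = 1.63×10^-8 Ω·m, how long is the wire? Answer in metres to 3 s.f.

1960 m

A = 174 mm² = 1.740e-04 m²
L = RA/ρ = (0.184)(1.740e-04)/(1.63×10^-8) = 1960 m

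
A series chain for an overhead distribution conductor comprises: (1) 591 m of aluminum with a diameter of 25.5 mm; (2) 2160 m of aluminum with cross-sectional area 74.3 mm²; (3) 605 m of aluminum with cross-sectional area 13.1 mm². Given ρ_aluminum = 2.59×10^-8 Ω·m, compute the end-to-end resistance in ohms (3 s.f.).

Seg 1: A = π(d/2)² = π(1.2750e-02 m)² = 5.107e-04 m²
R_1 = (2.59×10^-8)(591)/(5.107e-04) = 0.02997 Ω
Seg 2: A = 74.3 mm² = 7.430e-05 m²
R_2 = (2.59×10^-8)(2160)/(7.430e-05) = 0.7529 Ω
Seg 3: A = 13.1 mm² = 1.310e-05 m²
R_3 = (2.59×10^-8)(605)/(1.310e-05) = 1.196 Ω
R_total = R_1 + R_2 + R_3 = 1.98 Ω

1.98 Ω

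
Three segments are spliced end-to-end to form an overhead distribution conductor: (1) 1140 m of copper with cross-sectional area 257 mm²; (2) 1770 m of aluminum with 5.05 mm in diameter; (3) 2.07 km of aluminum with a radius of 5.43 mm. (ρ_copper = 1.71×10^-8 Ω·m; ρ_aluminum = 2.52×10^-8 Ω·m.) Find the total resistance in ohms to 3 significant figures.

Seg 1: A = 257 mm² = 2.570e-04 m²
R_1 = (1.71×10^-8)(1140)/(2.570e-04) = 0.07585 Ω
Seg 2: A = π(d/2)² = π(2.5250e-03 m)² = 2.003e-05 m²
R_2 = (2.52×10^-8)(1770)/(2.003e-05) = 2.227 Ω
Seg 3: A = πr² = π(5.4300e-03 m)² = 9.263e-05 m²
R_3 = (2.52×10^-8)(2070)/(9.263e-05) = 0.5631 Ω
R_total = R_1 + R_2 + R_3 = 2.87 Ω

2.87 Ω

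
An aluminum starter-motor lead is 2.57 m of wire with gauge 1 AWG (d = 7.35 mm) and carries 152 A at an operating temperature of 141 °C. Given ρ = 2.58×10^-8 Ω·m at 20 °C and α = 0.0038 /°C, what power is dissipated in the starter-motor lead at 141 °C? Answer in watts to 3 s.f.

52.7 W

A = π(7.35/2 mm)² = π(3.6750e-03 m)² = 4.243e-05 m²
R₍20₎ = ρL/A = (2.58×10^-8)(2.57)/(4.243e-05) = 0.001563 Ω
R₍141₎ = R₍20₎(1 + αΔT) = 0.001563 × (1 + 0.0038×121) = 0.002281 Ω
P = I²R = (152)² × 0.002281 = 52.7 W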